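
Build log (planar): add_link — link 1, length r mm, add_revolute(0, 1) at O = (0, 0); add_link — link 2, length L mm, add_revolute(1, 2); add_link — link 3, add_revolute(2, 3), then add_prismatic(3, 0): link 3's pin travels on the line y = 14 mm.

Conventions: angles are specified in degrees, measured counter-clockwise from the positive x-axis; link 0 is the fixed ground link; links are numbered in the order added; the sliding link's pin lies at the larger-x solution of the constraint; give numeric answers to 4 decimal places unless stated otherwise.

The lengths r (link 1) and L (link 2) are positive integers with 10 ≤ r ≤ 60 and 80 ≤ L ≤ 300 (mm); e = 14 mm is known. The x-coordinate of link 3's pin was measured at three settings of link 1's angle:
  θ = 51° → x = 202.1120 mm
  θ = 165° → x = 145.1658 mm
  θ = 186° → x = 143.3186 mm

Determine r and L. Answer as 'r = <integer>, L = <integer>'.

constraint per measurement: (x − r cos θ)² + (r sin θ − e)² = L²
subtracting the θ₁ and θ₂ equations cancels the r² and L² terms:
r = (x₁² − x₂²) / (2[(x₁cos θ₁ + e sin θ₁) − (x₂cos θ₂ + e sin θ₂)]) = 35.9999 → r = 36
L² = (x₁ − r cos θ₁)² + (r sin θ₁ − e)² = 32399.9868 → L = 180.0000 → L = 180
check at θ₃=186°: x = 143.3186 (printed 143.3186) ✓

r = 36, L = 180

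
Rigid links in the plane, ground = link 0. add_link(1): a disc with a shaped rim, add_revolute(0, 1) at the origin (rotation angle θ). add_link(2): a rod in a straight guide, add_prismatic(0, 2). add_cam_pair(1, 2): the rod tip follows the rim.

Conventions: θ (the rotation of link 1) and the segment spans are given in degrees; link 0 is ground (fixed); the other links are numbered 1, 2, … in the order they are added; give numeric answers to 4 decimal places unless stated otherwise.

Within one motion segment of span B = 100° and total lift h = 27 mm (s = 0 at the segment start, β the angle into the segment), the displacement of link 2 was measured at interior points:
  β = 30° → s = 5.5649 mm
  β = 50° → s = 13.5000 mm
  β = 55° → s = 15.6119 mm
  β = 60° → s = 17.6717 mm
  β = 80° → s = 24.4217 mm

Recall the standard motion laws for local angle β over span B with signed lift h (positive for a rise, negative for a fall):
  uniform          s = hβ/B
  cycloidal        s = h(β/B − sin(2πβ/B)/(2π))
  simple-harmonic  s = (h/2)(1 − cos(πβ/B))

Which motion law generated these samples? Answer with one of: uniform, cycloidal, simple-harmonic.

candidates at β/B = r: uniform s = h·r (linear in β); cycloidal s = h·(r − sin(2πr)/(2π)); simple-harmonic s = (h/2)(1 − cos(πr))
β=30°: printed 5.5649 | uniform 8.1000, cycloidal 4.0131, simple-harmonic 5.5649
β=50°: printed 13.5000 | uniform 13.5000, cycloidal 13.5000, simple-harmonic 13.5000
β=55°: printed 15.6119 | uniform 14.8500, cycloidal 16.1779, simple-harmonic 15.6119
β=60°: printed 17.6717 | uniform 16.2000, cycloidal 18.7258, simple-harmonic 17.6717
β=80°: printed 24.4217 | uniform 21.6000, cycloidal 25.6869, simple-harmonic 24.4217
only one law matches every sample → simple-harmonic

simple-harmonic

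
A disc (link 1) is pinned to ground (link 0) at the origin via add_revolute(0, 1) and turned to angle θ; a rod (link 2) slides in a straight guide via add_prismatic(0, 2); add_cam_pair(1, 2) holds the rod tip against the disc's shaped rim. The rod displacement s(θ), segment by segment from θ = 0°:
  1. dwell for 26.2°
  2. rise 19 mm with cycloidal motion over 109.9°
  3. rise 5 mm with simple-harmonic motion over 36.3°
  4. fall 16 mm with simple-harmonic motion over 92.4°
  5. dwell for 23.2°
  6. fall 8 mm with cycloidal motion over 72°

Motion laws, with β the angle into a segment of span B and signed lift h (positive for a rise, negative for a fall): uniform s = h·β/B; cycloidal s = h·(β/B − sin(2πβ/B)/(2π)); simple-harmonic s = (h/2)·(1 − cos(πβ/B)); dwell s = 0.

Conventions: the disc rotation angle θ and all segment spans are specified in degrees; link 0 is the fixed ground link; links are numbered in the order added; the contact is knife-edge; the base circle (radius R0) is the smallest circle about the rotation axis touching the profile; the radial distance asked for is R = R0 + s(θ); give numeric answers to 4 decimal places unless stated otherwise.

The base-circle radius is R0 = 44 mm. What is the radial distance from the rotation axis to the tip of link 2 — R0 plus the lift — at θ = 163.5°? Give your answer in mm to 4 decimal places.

segment 1 (0° to 26.2°, dwell): s unchanged at 0.0000
segment 2 (26.2° to 136.1°, cycloidal, h = 19) is passed completely: s = 0.0000 + (19) = 19.0000
θ = 163.5° falls in segment 3 (136.1° to 172.4°, simple-harmonic, h = 5): β = 163.5 − 136.1 = 27.4°, B = 36.3°; Δs = 5/2·(1 − cos(π·0.7548)) = 4.2943; s = 19.0000 + 4.2943 = 23.2943
R = R0 + s = 44 + 23.2943 = 67.2943

67.2943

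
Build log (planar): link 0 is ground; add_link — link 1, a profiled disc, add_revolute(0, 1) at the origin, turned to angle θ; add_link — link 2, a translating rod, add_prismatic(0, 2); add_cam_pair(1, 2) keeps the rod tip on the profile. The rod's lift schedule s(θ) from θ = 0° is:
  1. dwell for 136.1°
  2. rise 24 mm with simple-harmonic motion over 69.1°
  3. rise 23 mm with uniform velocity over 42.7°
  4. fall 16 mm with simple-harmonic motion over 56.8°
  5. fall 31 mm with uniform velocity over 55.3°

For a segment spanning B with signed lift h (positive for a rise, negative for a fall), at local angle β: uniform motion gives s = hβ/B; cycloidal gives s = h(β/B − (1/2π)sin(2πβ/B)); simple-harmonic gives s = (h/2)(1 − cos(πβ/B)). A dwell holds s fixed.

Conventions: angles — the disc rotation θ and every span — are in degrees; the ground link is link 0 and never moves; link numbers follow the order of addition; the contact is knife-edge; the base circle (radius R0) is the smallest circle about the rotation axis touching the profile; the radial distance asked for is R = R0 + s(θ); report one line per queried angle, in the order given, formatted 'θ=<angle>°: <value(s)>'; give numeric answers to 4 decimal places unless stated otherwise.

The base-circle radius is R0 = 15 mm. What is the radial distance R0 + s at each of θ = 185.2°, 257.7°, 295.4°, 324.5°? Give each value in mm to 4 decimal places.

seg 1 [0°–136.1°] dwell: s stays 0.0000
seg 2 [136.1°–205.2°] simple-harmonic, h=24: θ=185.2° here. β=49.1, B=69.1. 24/2·(1 − cos(π·0.7106)) = 19.3717 → s = 19.3717
seg 2 [136.1°–205.2°] simple-harmonic, h=24: full span → s += 24 → s = 24.0000
seg 3 [205.2°–247.9°] uniform, h=23: full span → s += 23 → s = 47.0000
seg 4 [247.9°–304.7°] simple-harmonic, h=-16: θ=257.7° here. β=9.8, B=56.8. -16/2·(1 − cos(π·0.1725)) = -1.1467 → s = 45.8533
seg 4 [247.9°–304.7°] simple-harmonic, h=-16: θ=295.4° here. β=47.5, B=56.8. -16/2·(1 − cos(π·0.8363)) = -14.9648 → s = 32.0352
seg 4 [247.9°–304.7°] simple-harmonic, h=-16: full span → s += -16 → s = 31.0000
seg 5 [304.7°–360°] uniform, h=-31: θ=324.5° here. β=19.8, B=55.3. -31·19.8/55.3 = -11.0995 → s = 19.9005
θ=185.2°: R = R0 + s = 15 + 19.3717 = 34.3717
θ=257.7°: R = R0 + s = 15 + 45.8533 = 60.8533
θ=295.4°: R = R0 + s = 15 + 32.0352 = 47.0352
θ=324.5°: R = R0 + s = 15 + 19.9005 = 34.9005

θ=185.2°: 34.3717
θ=257.7°: 60.8533
θ=295.4°: 47.0352
θ=324.5°: 34.9005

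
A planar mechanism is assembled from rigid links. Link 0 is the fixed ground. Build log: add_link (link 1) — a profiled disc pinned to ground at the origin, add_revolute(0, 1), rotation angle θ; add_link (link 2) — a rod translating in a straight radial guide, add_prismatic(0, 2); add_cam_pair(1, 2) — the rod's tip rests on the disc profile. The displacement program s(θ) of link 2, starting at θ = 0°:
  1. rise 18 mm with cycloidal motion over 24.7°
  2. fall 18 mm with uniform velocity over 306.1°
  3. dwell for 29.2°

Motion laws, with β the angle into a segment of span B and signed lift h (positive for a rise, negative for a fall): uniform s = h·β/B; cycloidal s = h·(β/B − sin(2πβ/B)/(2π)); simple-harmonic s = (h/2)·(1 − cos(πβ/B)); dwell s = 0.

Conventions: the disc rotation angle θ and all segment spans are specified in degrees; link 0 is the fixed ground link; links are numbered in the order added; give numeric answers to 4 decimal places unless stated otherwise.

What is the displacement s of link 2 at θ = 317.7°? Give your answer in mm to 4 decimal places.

seg 1 [0°–24.7°] cycloidal, h=18: full span → s += 18 → s = 18.0000
seg 2 [24.7°–330.8°] uniform, h=-18: θ=317.7° here. β=293, B=306.1. -18·293/306.1 = -17.2297 → s = 0.7703

0.7703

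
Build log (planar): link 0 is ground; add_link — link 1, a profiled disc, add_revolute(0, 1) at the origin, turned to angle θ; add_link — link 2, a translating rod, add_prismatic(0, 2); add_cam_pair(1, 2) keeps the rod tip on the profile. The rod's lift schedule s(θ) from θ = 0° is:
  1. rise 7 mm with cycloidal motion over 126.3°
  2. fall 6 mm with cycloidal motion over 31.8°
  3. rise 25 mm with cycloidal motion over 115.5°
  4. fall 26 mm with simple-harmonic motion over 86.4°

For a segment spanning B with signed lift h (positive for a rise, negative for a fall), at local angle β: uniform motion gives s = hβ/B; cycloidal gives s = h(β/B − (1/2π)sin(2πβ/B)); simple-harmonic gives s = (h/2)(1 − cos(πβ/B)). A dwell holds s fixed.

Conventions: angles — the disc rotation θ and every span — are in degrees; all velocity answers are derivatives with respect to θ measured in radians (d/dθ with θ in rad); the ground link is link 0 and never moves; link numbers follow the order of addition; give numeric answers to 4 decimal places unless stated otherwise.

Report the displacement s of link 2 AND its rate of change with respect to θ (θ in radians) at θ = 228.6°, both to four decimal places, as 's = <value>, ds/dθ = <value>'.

seg 1 [0°–126.3°] cycloidal, h=7: full span → s += 7 → s = 7.0000
seg 2 [126.3°–158.1°] cycloidal, h=-6: full span → s += -6 → s = 1.0000
seg 3 [158.1°–273.6°] cycloidal, h=25: θ=228.6° here. β=70.5, B=115.5. 25·(0.6104 − sin(2π·0.6104)/(2π)) = 17.8035 → s = 18.8035
velocity in seg [158.1°–273.6°] (cycloidal), θ in radians: β = 70.5° = 1.2305 rad, B = 115.5° = 2.0159 rad; ds/dθ = (h/B)(1 − cos(2πβ/B)) = (25/2.0159)(1 − cos(2π·0.6104)) = 21.937965 mm/rad

s = 18.8035, ds/dθ = 21.9380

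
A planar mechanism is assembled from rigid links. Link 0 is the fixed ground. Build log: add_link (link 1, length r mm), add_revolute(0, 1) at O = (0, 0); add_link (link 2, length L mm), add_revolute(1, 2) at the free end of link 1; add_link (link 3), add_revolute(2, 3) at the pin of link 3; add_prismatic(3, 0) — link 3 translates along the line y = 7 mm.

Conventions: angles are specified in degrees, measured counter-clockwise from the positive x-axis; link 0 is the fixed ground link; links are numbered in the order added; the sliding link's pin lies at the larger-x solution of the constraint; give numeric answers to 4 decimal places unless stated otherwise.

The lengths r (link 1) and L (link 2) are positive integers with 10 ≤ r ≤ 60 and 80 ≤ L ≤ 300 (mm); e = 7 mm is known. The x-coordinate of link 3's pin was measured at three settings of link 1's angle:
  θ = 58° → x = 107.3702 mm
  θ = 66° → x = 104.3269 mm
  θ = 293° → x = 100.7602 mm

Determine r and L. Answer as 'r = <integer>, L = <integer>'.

constraint per measurement: (x − r cos θ)² + (r sin θ − e)² = L²
subtracting the θ₁ and θ₂ equations cancels the r² and L² terms:
r = (x₁² − x₂²) / (2[(x₁cos θ₁ + e sin θ₁) − (x₂cos θ₂ + e sin θ₂)]) = 23.0002 → r = 23
L² = (x₁ − r cos θ₁)² + (r sin θ₁ − e)² = 9216.0016 → L = 96.0000 → L = 96
check at θ₃=293°: x = 100.7602 (printed 100.7602) ✓

r = 23, L = 96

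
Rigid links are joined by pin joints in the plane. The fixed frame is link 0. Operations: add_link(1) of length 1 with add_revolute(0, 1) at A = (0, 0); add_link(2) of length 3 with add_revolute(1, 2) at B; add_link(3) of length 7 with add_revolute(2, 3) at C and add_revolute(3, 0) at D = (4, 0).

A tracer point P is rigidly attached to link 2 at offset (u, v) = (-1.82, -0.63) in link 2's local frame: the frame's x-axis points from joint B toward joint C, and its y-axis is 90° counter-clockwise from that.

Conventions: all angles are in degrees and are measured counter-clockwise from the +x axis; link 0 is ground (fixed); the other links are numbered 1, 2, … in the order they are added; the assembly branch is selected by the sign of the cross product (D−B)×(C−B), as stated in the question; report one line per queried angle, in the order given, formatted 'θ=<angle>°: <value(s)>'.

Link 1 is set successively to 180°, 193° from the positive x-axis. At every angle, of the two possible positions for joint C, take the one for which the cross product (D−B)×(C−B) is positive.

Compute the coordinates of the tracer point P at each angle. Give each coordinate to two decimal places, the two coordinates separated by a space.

A=(0,0), D=(4.00,0)
θ=180°: B = A + 1.00·(cos180°, sin180°) = (-1.0000, 0.0000)
θ=180°: |BD| = 5.0000
θ=180°: circle(B,3.00) ∩ circle(D,7.00): a=-1.5000, h=2.5981
θ=180°:   candidates: C₊=(-2.5000,2.5981) cross=12.990; C₋=(-2.5000,-2.5981) cross=-12.990
θ=180°:   branch + wants cross > 0 → take C=(-2.5000,2.5981) (cross=12.990)
θ=180°: ex = (C−B)/|BC| = (-0.5000,0.8660); ey = (-0.8660,-0.5000)
θ=180°: P = B + -1.82·ex + -0.63·ey = (0.4556,-1.2612)
θ=193°: B = A + 1.00·(cos193°, sin193°) = (-0.9744, -0.2250)
θ=193°: |BD| = 4.9795
θ=193°: circle(B,3.00) ∩ circle(D,7.00): a=-1.5268, h=2.5824
θ=193°:   candidates: C₊=(-2.6163,2.2859) cross=12.859; C₋=(-2.3829,-2.8737) cross=-12.859
θ=193°:   branch + wants cross > 0 → take C=(-2.6163,2.2859) (cross=12.859)
θ=193°: ex = (C−B)/|BC| = (-0.5473,0.8369); ey = (-0.8369,-0.5473)
θ=193°: P = B + -1.82·ex + -0.63·ey = (0.5490,-1.4034)

θ=180°: 0.46 -1.26
θ=193°: 0.55 -1.40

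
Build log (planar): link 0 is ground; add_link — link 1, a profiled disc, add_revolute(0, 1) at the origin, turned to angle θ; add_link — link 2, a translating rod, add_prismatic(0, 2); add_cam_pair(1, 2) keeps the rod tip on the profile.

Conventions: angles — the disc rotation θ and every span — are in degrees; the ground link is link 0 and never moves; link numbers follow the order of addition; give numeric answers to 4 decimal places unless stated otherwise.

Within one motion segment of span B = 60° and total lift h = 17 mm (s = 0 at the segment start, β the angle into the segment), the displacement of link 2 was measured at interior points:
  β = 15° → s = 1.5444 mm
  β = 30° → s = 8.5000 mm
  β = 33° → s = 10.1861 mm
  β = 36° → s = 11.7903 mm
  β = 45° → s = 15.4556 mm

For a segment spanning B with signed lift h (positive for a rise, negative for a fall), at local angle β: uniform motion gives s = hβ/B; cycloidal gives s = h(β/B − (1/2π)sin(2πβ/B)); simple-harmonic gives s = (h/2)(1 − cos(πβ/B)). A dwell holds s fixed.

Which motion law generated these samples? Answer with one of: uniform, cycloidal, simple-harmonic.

candidates at β/B = r: uniform s = h·r (linear in β); cycloidal s = h·(r − sin(2πr)/(2π)); simple-harmonic s = (h/2)(1 − cos(πr))
β=15°: printed 1.5444 | uniform 4.2500, cycloidal 1.5444, simple-harmonic 2.4896
β=30°: printed 8.5000 | uniform 8.5000, cycloidal 8.5000, simple-harmonic 8.5000
β=33°: printed 10.1861 | uniform 9.3500, cycloidal 10.1861, simple-harmonic 9.8297
β=36°: printed 11.7903 | uniform 10.2000, cycloidal 11.7903, simple-harmonic 11.1266
β=45°: printed 15.4556 | uniform 12.7500, cycloidal 15.4556, simple-harmonic 14.5104
only one law matches every sample → cycloidal

cycloidal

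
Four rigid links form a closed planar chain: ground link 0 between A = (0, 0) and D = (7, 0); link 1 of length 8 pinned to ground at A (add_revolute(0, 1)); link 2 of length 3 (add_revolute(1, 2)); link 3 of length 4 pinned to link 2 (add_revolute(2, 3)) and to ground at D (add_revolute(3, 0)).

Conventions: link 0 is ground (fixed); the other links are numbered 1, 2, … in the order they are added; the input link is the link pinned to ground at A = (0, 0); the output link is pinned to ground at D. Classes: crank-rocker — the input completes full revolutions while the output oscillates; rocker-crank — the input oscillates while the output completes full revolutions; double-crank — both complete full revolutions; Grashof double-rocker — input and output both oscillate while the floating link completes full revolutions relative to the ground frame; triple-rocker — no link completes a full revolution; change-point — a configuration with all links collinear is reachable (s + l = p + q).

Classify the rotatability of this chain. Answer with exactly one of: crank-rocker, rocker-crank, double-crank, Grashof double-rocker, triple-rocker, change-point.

lengths: ground=7, input=8, coupler=3, output=4
sorted: s=3 (shortest), l=8 (longest), p+q=11
s + l = 11 vs p + q = 11
s + l = p + q → change-point (collinear configuration reachable)

change-point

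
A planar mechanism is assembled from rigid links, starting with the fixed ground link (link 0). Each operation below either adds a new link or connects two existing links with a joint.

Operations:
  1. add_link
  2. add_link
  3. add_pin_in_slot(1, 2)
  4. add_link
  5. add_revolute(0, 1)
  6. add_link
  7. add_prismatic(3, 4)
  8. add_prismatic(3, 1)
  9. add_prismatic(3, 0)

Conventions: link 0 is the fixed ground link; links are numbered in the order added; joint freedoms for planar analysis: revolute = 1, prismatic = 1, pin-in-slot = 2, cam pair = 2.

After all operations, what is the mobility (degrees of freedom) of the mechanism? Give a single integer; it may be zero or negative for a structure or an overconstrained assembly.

(L,J1,J2)=(1,0,0); link0 fixed
link1: (2,0,0)
link2: (3,0,0)
PS 1-2 [J2]: (3,0,1)
link3: (4,0,1)
R 0-1 [J1]: (4,1,1)
link4: (5,1,1)
P 3-4 [J1]: (5,2,1)
P 3-1 [J1]: (5,3,1)
P 3-0 [J1]: (5,4,1)
Grübler: 3·4 − 2·4 − 1 = 3

M = 3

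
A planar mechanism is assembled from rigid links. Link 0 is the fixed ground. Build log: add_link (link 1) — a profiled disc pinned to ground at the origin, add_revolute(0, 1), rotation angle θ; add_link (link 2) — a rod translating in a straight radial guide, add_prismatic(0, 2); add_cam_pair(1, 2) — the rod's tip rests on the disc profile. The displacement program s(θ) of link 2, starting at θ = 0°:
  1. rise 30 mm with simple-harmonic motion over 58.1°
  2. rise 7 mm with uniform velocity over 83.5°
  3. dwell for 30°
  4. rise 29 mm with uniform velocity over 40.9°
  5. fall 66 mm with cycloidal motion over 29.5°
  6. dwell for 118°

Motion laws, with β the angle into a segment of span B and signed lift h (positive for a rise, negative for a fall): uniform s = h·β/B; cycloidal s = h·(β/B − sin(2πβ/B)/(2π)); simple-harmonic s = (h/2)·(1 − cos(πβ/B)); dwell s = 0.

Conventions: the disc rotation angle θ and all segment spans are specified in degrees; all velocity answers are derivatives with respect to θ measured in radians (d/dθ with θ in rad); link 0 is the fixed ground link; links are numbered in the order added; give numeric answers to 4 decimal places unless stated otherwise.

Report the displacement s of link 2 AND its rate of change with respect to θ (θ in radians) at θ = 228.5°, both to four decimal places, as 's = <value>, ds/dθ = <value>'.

seg 1 [0°–58.1°] simple-harmonic, h=30: full span → s += 30 → s = 30.0000
seg 2 [58.1°–141.6°] uniform, h=7: full span → s += 7 → s = 37.0000
seg 3 [141.6°–171.6°] dwell: s stays 37.0000
seg 4 [171.6°–212.5°] uniform, h=29: full span → s += 29 → s = 66.0000
seg 5 [212.5°–242°] cycloidal, h=-66: θ=228.5° here. β=16, B=29.5. -66·(0.5424 − sin(2π·0.5424)/(2π)) = -38.5603 → s = 27.4397
velocity in seg [212.5°–242°] (cycloidal), θ in radians: β = 16° = 0.2793 rad, B = 29.5° = 0.5149 rad; ds/dθ = (h/B)(1 − cos(2πβ/B)) = ((-66)/0.5149)(1 − cos(2π·0.5424)) = -251.858028 mm/rad

s = 27.4397, ds/dθ = -251.8580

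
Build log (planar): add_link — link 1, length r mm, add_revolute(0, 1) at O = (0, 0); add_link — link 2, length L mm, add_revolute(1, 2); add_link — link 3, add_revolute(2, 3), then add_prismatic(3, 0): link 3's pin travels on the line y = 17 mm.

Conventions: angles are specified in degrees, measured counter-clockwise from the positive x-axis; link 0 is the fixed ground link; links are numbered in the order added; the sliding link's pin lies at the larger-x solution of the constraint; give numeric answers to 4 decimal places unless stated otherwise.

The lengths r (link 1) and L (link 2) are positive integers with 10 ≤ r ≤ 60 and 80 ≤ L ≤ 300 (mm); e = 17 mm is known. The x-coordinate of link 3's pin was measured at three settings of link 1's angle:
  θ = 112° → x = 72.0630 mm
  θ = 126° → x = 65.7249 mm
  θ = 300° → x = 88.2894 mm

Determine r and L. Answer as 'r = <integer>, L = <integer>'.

constraint per measurement: (x − r cos θ)² + (r sin θ − e)² = L²
subtracting the θ₁ and θ₂ equations cancels the r² and L² terms:
r = (x₁² − x₂²) / (2[(x₁cos θ₁ + e sin θ₁) − (x₂cos θ₂ + e sin θ₂)]) = 31.9996 → r = 32
L² = (x₁ − r cos θ₁)² + (r sin θ₁ − e)² = 7224.9975 → L = 85.0000 → L = 85
check at θ₃=300°: x = 88.2894 (printed 88.2894) ✓

r = 32, L = 85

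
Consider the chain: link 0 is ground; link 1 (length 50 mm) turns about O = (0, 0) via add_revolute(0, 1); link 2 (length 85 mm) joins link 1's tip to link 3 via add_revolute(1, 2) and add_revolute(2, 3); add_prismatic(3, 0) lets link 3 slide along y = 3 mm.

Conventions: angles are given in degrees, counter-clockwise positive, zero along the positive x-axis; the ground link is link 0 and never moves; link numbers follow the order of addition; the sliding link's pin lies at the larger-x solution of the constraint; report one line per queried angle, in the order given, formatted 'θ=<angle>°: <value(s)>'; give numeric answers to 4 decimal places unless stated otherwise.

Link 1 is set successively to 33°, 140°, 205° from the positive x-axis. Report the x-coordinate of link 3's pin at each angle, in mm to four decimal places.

geometry: r = 50 mm, L = 85 mm, e = 3 mm
θ=33°: crank pin P = (r cos θ, r sin θ) = (41.933528, 27.231952)
θ=33°: h = r sin θ − e = 27.231952 − 3 = 24.231952
θ=33°: x = r cos θ + √(L² − h²) = 41.933528 + 81.472772 = 123.406300
θ=140°: crank pin P = (r cos θ, r sin θ) = (-38.302222, 32.139380)
θ=140°: h = r sin θ − e = 32.139380 − 3 = 29.139380
θ=140°: x = r cos θ + √(L² − h²) = -38.302222 + 79.849211 = 41.546989
θ=205°: crank pin P = (r cos θ, r sin θ) = (-45.315389, -21.130913)
θ=205°: h = r sin θ − e = -21.130913 − 3 = -24.130913
θ=205°: x = r cos θ + √(L² − h²) = -45.315389 + 81.502755 = 36.187365

θ=33°: 123.4063
θ=140°: 41.5470
θ=205°: 36.1874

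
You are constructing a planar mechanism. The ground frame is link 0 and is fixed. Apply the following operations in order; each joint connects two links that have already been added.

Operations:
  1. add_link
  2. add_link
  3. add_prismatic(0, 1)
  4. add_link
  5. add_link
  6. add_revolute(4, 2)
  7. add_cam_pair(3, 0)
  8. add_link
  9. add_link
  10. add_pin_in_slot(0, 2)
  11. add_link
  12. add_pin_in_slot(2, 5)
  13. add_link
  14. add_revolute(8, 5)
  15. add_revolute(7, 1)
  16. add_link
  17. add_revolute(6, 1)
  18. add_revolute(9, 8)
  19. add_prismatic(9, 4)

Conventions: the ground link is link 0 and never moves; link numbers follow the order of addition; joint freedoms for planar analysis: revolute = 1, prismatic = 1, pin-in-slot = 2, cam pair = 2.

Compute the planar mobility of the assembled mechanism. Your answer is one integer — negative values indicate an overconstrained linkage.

ground; <1,0,0>
#1 <2,0,0>
#2 <3,0,0>
P:0↔1 J1 <3,1,0>
#3 <4,1,0>
#4 <5,1,0>
R:4↔2 J1 <5,2,0>
C:3↔0 J2 <5,2,1>
#5 <6,2,1>
#6 <7,2,1>
PS:0↔2 J2 <7,2,2>
#7 <8,2,2>
PS:2↔5 J2 <8,2,3>
#8 <9,2,3>
R:8↔5 J1 <9,3,3>
R:7↔1 J1 <9,4,3>
#9 <10,4,3>
R:6↔1 J1 <10,5,3>
R:9↔8 J1 <10,6,3>
P:9↔4 J1 <10,7,3>
3×9 − 2×7 − 1×3 = 10

M = 10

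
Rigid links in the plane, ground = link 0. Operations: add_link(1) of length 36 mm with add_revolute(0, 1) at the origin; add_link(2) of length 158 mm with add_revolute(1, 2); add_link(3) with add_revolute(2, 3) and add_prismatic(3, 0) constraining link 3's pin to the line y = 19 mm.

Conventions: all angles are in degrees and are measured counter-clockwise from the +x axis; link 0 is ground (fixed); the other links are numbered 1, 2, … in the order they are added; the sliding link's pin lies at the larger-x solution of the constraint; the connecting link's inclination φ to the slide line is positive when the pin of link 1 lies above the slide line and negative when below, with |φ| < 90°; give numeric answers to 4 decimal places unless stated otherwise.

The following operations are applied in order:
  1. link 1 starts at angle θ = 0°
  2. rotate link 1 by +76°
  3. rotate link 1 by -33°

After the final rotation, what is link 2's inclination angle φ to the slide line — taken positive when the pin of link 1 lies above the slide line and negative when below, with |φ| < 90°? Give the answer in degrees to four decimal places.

geometry: r = 36 mm, L = 158 mm, e = 19 mm; θ starts at 0°
rotate link 1 by +76°: θ ← 0° +76° = 76°
rotate link 1 by -33°: θ ← 76° -33° = 43°
h = r sin θ − e = 24.551941 − 19 = 5.551941
sin φ = h / L = 5.551941 / 158 = 0.03513887
φ = arcsin(0.03513887) = 2.013723°

2.0137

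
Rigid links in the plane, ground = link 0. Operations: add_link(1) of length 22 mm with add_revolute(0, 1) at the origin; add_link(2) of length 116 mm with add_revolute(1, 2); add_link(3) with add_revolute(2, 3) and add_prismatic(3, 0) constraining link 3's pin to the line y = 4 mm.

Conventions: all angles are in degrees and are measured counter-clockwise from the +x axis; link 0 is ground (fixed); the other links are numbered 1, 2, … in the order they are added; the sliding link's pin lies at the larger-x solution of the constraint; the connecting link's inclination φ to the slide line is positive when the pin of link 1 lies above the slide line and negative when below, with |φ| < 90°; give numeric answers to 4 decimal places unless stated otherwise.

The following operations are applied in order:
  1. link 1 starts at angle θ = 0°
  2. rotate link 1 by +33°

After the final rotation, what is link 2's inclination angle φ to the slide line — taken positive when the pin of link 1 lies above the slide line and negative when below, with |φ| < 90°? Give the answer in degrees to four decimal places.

geometry: r = 22 mm, L = 116 mm, e = 4 mm; θ starts at 0°
rotate link 1 by +33°: θ ← 0° +33° = 33°
h = r sin θ − e = 11.982059 − 4 = 7.982059
sin φ = h / L = 7.982059 / 116 = 0.06881085
φ = arcsin(0.06881085) = 3.945689°

3.9457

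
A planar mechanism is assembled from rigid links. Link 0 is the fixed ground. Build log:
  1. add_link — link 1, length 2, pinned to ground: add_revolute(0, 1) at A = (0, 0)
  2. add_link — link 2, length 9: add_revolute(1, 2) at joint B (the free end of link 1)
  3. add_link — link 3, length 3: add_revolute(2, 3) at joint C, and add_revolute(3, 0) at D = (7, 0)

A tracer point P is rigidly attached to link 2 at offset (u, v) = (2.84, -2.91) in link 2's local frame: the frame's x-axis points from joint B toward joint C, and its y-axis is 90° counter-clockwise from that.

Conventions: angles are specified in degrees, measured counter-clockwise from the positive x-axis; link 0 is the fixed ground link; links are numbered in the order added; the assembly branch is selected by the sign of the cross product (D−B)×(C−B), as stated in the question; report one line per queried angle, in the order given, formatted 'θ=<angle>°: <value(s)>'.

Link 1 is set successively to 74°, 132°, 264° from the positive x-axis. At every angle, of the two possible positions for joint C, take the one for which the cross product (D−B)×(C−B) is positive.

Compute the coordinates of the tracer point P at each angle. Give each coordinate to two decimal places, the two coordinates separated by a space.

A=(0,0), D=(7.00,0)
θ=74°: B = A + 2.00·(cos74°, sin74°) = (0.5513, 1.9225)
θ=74°: |BD| = 6.7292
θ=74°: circle(B,9.00) ∩ circle(D,3.00): a=8.7144, h=2.2492
θ=74°:   candidates: C₊=(9.5451,1.5883) cross=15.135; C₋=(8.2599,-2.7226) cross=-15.135
θ=74°:   branch + wants cross > 0 → take C=(9.5451,1.5883) (cross=15.135)
θ=74°: ex = (C−B)/|BC| = (0.9993,-0.0371); ey = (0.0371,0.9993)
θ=74°: P = B + 2.84·ex + -2.91·ey = (3.2812,-1.0909)
θ=132°: B = A + 2.00·(cos132°, sin132°) = (-1.3383, 1.4863)
θ=132°: |BD| = 8.4697
θ=132°: circle(B,9.00) ∩ circle(D,3.00): a=8.4853, h=3.0000
θ=132°:   candidates: C₊=(7.5418,2.9507) cross=25.409; C₋=(6.4889,-2.9561) cross=-25.409
θ=132°:   branch + wants cross > 0 → take C=(7.5418,2.9507) (cross=25.409)
θ=132°: ex = (C−B)/|BC| = (0.9867,0.1627); ey = (-0.1627,0.9867)
θ=132°: P = B + 2.84·ex + -2.91·ey = (1.9374,-0.9228)
θ=264°: B = A + 2.00·(cos264°, sin264°) = (-0.2091, -1.9890)
θ=264°: |BD| = 7.4784
θ=264°: circle(B,9.00) ∩ circle(D,3.00): a=8.5531, h=2.8009
θ=264°:   candidates: C₊=(7.2910,2.9859) cross=20.946; C₋=(8.7809,-2.4142) cross=-20.946
θ=264°:   branch + wants cross > 0 → take C=(7.2910,2.9859) (cross=20.946)
θ=264°: ex = (C−B)/|BC| = (0.8333,0.5528); ey = (-0.5528,0.8333)
θ=264°: P = B + 2.84·ex + -2.91·ey = (3.7662,-2.8442)

θ=74°: 3.28 -1.09
θ=132°: 1.94 -0.92
θ=264°: 3.77 -2.84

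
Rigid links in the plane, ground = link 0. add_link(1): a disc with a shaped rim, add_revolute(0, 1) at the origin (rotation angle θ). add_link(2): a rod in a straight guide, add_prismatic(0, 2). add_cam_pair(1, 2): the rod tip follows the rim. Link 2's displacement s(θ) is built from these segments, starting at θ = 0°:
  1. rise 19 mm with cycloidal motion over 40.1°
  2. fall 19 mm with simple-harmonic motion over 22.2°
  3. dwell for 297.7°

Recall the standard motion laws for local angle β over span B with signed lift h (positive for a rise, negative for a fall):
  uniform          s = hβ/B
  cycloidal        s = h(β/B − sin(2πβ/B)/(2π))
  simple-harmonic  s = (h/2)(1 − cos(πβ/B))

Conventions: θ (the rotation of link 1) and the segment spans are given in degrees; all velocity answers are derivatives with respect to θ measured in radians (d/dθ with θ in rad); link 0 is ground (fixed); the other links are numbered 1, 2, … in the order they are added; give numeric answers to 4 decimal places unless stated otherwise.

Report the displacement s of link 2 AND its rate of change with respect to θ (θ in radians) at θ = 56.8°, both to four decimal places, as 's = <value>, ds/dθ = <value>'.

segment 1 (0° to 40.1°, cycloidal, h = 19) is passed completely: s = 0.0000 + (19) = 19.0000
θ = 56.8° falls in segment 2 (40.1° to 62.3°, simple-harmonic, h = -19): β = 56.8 − 40.1 = 16.7°, B = 22.2°; Δs = -19/2·(1 − cos(π·0.7523)) = -16.2649; s = 19.0000 − 16.2649 = 2.7351
velocity in seg [40.1°–62.3°] (simple-harmonic), θ in radians: β = 16.7° = 0.2915 rad, B = 22.2° = 0.3875 rad; ds/dθ = (πh/(2B)) sin(πβ/B) = (π·(-19)/(2·0.3875)) sin(π·0.7523) = -54.079588 mm/rad

s = 2.7351, ds/dθ = -54.0796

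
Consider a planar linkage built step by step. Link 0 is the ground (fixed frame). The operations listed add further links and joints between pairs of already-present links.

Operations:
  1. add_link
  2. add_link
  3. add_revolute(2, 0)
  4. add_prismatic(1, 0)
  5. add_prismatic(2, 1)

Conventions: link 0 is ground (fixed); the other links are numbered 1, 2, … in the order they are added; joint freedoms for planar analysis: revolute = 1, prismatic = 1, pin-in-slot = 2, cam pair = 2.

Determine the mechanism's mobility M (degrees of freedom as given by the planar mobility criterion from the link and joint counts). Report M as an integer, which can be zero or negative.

(L,J1,J2)=(1,0,0); link0 fixed
link1: (2,0,0)
link2: (3,0,0)
R 2-0 [J1]: (3,1,0)
P 1-0 [J1]: (3,2,0)
P 2-1 [J1]: (3,3,0)
Grübler: 3·2 − 2·3 − 0 = 0

M = 0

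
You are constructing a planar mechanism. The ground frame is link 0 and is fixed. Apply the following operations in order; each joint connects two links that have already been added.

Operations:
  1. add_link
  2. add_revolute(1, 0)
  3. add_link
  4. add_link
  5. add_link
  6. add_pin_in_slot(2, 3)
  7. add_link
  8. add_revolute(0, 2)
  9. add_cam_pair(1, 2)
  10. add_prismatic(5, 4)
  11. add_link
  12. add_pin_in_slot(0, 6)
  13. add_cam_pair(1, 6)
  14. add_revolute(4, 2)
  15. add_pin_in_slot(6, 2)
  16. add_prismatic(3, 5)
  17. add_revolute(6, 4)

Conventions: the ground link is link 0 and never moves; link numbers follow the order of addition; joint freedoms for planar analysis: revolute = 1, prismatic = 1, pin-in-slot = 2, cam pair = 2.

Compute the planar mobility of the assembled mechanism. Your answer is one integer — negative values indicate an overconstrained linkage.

(L,J1,J2)=(1,0,0); link0 fixed
link1: (2,0,0)
R 1-0 [J1]: (2,1,0)
link2: (3,1,0)
link3: (4,1,0)
link4: (5,1,0)
PS 2-3 [J2]: (5,1,1)
link5: (6,1,1)
R 0-2 [J1]: (6,2,1)
C 1-2 [J2]: (6,2,2)
P 5-4 [J1]: (6,3,2)
link6: (7,3,2)
PS 0-6 [J2]: (7,3,3)
C 1-6 [J2]: (7,3,4)
R 4-2 [J1]: (7,4,4)
PS 6-2 [J2]: (7,4,5)
P 3-5 [J1]: (7,5,5)
R 6-4 [J1]: (7,6,5)
Grübler: 3·6 − 2·6 − 5 = 1

M = 1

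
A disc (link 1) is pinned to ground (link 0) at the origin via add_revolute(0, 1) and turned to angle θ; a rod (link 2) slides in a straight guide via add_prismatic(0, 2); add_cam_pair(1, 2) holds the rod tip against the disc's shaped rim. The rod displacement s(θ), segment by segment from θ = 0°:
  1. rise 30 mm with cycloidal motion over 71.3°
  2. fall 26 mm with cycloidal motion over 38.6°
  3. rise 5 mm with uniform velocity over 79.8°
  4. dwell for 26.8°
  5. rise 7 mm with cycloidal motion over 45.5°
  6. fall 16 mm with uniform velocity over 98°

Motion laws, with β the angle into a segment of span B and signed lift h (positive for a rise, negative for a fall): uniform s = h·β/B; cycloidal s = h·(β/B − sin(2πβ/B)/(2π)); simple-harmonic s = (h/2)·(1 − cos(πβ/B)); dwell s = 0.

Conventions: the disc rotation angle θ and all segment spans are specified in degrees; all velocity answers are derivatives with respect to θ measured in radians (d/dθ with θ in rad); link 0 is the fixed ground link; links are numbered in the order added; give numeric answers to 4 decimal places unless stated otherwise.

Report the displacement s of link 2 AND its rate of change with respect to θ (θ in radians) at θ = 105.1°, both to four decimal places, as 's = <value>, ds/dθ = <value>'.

segment 1 (0° to 71.3°, cycloidal, h = 30) is passed completely: s = 0.0000 + (30) = 30.0000
θ = 105.1° falls in segment 2 (71.3° to 109.9°, cycloidal, h = -26): β = 105.1 − 71.3 = 33.8°, B = 38.6°; Δs = -26·(0.8756 − sin(2π·0.8756)/(2π)) = -25.6809; s = 30.0000 − 25.6809 = 4.3191
velocity in seg [71.3°–109.9°] (cycloidal), θ in radians: β = 33.8° = 0.5899 rad, B = 38.6° = 0.6737 rad; ds/dθ = (h/B)(1 − cos(2πβ/B)) = ((-26)/0.6737)(1 − cos(2π·0.8756)) = -11.192806 mm/rad

s = 4.3191, ds/dθ = -11.1928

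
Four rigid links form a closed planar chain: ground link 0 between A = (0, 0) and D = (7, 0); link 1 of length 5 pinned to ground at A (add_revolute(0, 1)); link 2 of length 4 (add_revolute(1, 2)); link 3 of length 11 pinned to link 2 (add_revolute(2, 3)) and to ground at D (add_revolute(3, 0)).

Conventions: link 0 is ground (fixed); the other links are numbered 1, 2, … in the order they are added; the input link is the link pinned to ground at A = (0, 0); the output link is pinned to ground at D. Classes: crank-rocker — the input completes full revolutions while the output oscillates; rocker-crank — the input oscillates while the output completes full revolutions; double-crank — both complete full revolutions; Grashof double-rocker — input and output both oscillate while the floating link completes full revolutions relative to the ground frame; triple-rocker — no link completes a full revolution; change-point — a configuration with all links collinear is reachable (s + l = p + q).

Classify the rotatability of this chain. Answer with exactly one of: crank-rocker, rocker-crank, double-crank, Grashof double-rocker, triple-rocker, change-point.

lengths: ground=7, input=5, coupler=4, output=11
sorted: s=4 (shortest), l=11 (longest), p+q=12
s + l = 15 vs p + q = 12
s + l > p + q → non-Grashof → no link fully rotates → triple-rocker

triple-rocker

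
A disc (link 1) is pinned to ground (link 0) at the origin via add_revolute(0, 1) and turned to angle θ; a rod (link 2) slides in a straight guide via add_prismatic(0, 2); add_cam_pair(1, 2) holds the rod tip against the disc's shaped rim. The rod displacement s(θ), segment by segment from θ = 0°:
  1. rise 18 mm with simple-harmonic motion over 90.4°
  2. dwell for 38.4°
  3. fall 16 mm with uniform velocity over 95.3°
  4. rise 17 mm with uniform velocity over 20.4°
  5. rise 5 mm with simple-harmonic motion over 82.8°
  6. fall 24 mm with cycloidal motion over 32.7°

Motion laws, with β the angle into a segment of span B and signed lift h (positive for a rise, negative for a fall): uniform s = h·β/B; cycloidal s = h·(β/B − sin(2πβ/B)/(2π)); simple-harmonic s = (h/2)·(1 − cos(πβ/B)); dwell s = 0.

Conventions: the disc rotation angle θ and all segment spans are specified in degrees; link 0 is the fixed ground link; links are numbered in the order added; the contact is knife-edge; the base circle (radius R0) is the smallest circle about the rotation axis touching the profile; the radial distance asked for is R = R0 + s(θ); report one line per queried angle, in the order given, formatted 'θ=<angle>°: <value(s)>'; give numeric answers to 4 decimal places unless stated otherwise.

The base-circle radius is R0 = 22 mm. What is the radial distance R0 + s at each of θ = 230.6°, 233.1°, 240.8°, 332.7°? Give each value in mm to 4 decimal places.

segment 1 (0° to 90.4°, simple-harmonic, h = 18) is passed completely: s = 0.0000 + (18) = 18.0000
segment 2 (90.4° to 128.8°, dwell): s unchanged at 18.0000
segment 3 (128.8° to 224.1°, uniform, h = -16) is passed completely: s = 18.0000 + (-16) = 2.0000
θ = 230.6° falls in segment 4 (224.1° to 244.5°, uniform, h = 17): β = 230.6 − 224.1 = 6.5°, B = 20.4°; Δs = 17·6.5/20.4 = 5.4167; s = 2.0000 + 5.4167 = 7.4167
θ = 233.1° falls in segment 4 (224.1° to 244.5°, uniform, h = 17): β = 233.1 − 224.1 = 9°, B = 20.4°; Δs = 17·9/20.4 = 7.5000; s = 2.0000 + 7.5000 = 9.5000
θ = 240.8° falls in segment 4 (224.1° to 244.5°, uniform, h = 17): β = 240.8 − 224.1 = 16.7°, B = 20.4°; Δs = 17·16.7/20.4 = 13.9167; s = 2.0000 + 13.9167 = 15.9167
segment 4 (224.1° to 244.5°, uniform, h = 17) is passed completely: s = 2.0000 + (17) = 19.0000
segment 5 (244.5° to 327.3°, simple-harmonic, h = 5) is passed completely: s = 19.0000 + (5) = 24.0000
θ = 332.7° falls in segment 6 (327.3° to 360°, cycloidal, h = -24): β = 332.7 − 327.3 = 5.4°, B = 32.7°; Δs = -24·(0.1651 − sin(2π·0.1651)/(2π)) = -0.6738; s = 24.0000 − 0.6738 = 23.3262
θ=230.6°: R = R0 + s = 22 + 7.4167 = 29.4167
θ=233.1°: R = R0 + s = 22 + 9.5000 = 31.5000
θ=240.8°: R = R0 + s = 22 + 15.9167 = 37.9167
θ=332.7°: R = R0 + s = 22 + 23.3262 = 45.3262

θ=230.6°: 29.4167
θ=233.1°: 31.5000
θ=240.8°: 37.9167
θ=332.7°: 45.3262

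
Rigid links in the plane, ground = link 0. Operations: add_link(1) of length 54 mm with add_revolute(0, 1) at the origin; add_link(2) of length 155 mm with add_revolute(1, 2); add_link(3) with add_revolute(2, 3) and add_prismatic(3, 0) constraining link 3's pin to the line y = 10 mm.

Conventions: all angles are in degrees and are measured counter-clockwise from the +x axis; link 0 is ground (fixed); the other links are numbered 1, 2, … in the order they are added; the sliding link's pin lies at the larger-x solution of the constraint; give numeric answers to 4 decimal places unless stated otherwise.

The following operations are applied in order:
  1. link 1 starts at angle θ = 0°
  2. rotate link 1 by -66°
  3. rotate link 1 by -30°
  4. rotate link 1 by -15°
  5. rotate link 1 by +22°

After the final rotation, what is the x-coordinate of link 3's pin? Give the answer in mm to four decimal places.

geometry: r = 54 mm, L = 155 mm, e = 10 mm; θ starts at 0°
rotate link 1 by -66°: θ ← 0° -66° = -66°
rotate link 1 by -30°: θ ← -66° -30° = -96°
rotate link 1 by -15°: θ ← -96° -15° = -111°
rotate link 1 by +22°: θ ← -111° +22° = -89°
crank pin P = (r cos θ, r sin θ) = (0.942430, -53.991776)
h = r sin θ − e = -53.991776 − 10 = -63.991776
x = r cos θ + √(L² − h²) = 0.942430 + 141.173838 = 142.116268

142.1163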